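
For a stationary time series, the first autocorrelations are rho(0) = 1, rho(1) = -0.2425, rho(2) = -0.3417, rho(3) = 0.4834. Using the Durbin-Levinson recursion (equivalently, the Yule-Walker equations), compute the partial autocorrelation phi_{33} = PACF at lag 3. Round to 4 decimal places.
\phi_{33} = 0.3400

The PACF at lag k is phi_{kk}, the last component of the solution
to the Yule-Walker system G_k phi = r_k where
  (G_k)_{ij} = rho(|i - j|), (r_k)_i = rho(i), i,j = 1..k.
Equivalently, Durbin-Levinson gives phi_{kk} iteratively:
  phi_{11} = rho(1)
  phi_{kk} = [rho(k) - sum_{j=1..k-1} phi_{k-1,j} rho(k-j)]
            / [1 - sum_{j=1..k-1} phi_{k-1,j} rho(j)],
  phi_{k,j} = phi_{k-1,j} - phi_{kk} phi_{k-1,k-j},  j = 1..k-1.
Step k = 1:
  phi_11 = rho(1) = -0.2425.
Step k = 2:
  phi_22 = [rho(2) - phi_11 rho(1)] / [1 - phi_11 rho(1)] = [-0.3417 - (-0.2425)(-0.2425)] / [1 - (-0.2425)(-0.2425)]
         = -0.40050625 / 0.94119375 = -0.42553.
  Update: phi_21 = phi_11 - phi_22 phi_11 = -0.2425 - (-0.42553)(-0.2425) = -0.345691.
Step k = 3:
  phi_33 = [rho(3) - phi_21 rho(2) - phi_22 rho(1)] / [1 - phi_21 rho(1) - phi_22 rho(2)]
    numerator   = 0.4834 - (-0.345691)(-0.3417) - (-0.42553)(-0.2425) = 0.26208633
    denominator = 1 - (-0.345691)(-0.2425) - (-0.42553)(-0.3417) = 0.77076629
  phi_33 = 0.26208633 / 0.77076629 = 0.34.
Therefore phi_{33} = 0.3400.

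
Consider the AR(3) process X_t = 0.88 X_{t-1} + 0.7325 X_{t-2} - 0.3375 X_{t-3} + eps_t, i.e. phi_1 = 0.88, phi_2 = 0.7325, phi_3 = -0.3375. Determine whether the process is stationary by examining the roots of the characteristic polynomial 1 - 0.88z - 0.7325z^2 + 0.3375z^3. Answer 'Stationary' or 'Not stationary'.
\text{Not stationary}

The AR(p) characteristic polynomial is P(z) = 1 - 0.88z - 0.7325z^2 + 0.3375z^3.
Stationarity requires all roots to lie outside the unit circle, i.e. |z| > 1 for every root.
Degree 3: look for a simple real root z0 first, then factor out (1 - z/z0) and solve the remaining quadratic.
Testing z0 = 0.8: P(0.8) = 1 + (-0.88)(0.8) + (-0.7325)(0.8)^2 + (0.3375)(0.8)^3
  = 1 + (-0.704) + (-0.4688) + (0.1728) = 0.  So z_0 = 0.8 is a root, |z_0| = 0.8.
Divide out the factor (1 - 1.25 z) = (1 - z/z0) (since 1/z0 = 1.25):
  P(z) = (1 - 1.25 z)(1 + (0.37) z + (-0.27) z^2)
  [check: z-coef 0.37 - (1.25) = -0.88; z^2-coef -0.27 - (1.25)(0.37) = -0.7325; z^3-coef -(1.25)(-0.27) = 0.3375.]
Remaining roots from the quadratic factor 1 + (0.37) z + (-0.27) z^2:
  Set 1 + (0.37) z + (-0.27) z^2 = 0, i.e. a z^2 + b z + c = 0 with a = -0.27, b = 0.37, c = 1.
  Discriminant D = b^2 - 4ac = (0.37)^2 - 4*(-0.27)*1 = 0.1369 - (-1.08) = 1.2169.
  D >= 0, so the roots are real: z = (-b +/- sqrt(D)) / (2a) = (-0.37 +/- 1.103132) / (-0.54).
    z_1 = (-0.37 + 1.103132) / (-0.54) = -1.3577,   |z_1| = 1.3577.
    z_2 = (-0.37 - 1.103132) / (-0.54) = 2.728,   |z_2| = 2.728.
Moduli of all roots: 0.8000, 1.3577, 2.7280.
All moduli strictly greater than 1? No.
Verdict: Not stationary.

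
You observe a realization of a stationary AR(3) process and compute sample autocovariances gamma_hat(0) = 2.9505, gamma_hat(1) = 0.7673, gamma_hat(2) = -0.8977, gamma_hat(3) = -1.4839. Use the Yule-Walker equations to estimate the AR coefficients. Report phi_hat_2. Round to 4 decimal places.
\hat\phi_{2} = -0.2650

The Yule-Walker equations for an AR(p) process read, in matrix form,
  Gamma_p phi = r_p,   with   (Gamma_p)_{ij} = gamma(|i - j|),
                       (r_p)_i = gamma(i),   i,j = 1..p.
Substitute the sample gammas (Toeplitz matrix and right-hand side of size 3):
  Gamma_p = [[2.9505, 0.7673, -0.8977], [0.7673, 2.9505, 0.7673], [-0.8977, 0.7673, 2.9505]]
  r_p     = [0.7673, -0.8977, -1.4839]
Written out (R1..R3):
  (R1) 2.9505 phi_1 + 0.7673 phi_2 - 0.8977 phi_3 = 0.7673
  (R2) 0.7673 phi_1 + 2.9505 phi_2 + 0.7673 phi_3 = -0.8977
  (R3) -0.8977 phi_1 + 0.7673 phi_2 + 2.9505 phi_3 = -1.4839
Gaussian elimination:
  R2 <- R2 - (0.7673/2.9505) R1 = R2 - (0.260058) R1:  2.750958 phi_2 + 1.000754 phi_3 = -1.097242
  R3 <- R3 - (-0.8977/2.9505) R1 = R3 - (-0.304254) R1:  1.000754 phi_2 + 2.677372 phi_3 = -1.250446
  R3 <- R3 - (1.000754/2.750958) R2 = R3 - (0.363784) R2:  2.313314 phi_3 = -0.851287
Back-substitution:
  phi_hat_3 = -0.851287 / 2.313314 = -0.367995
  phi_hat_2 = (-1.097242 - (1.000754)(-0.367995)) / 2.750958 = -0.264988
  phi_hat_1 = (0.7673 - (0.7673)(-0.264988) - (-0.8977)(-0.367995)) / 2.9505 = 0.217006
So phi_hat = [0.2170, -0.2650, -0.3680].
Therefore phi_hat_2 = -0.2650.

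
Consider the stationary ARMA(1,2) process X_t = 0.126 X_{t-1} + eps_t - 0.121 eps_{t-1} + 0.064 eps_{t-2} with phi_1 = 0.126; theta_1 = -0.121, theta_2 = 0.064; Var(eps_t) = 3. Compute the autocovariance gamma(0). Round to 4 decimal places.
\gamma(0) = 3.0128

Multiply the model equation by X_{t-k} and take expectations. With theta_0 = psi_0 = 1 and psi_j the MA(infinity) weights, this gives
  gamma(k) - sum_i phi_i gamma(k-i) = c_k,
  c_k = sigma^2 * sum_{j=k..q} theta_j psi_{j-k}   (c_k = 0 for k > q),
using gamma(-m) = gamma(m).
psi-weights needed (psi_j = theta_j + sum_i phi_i psi_{j-i}):
  psi_1 = theta_1 + phi_1 = -0.121 + (0.126) = 0.005
  psi_2 = theta_2 + phi_1 psi_1 = 0.064 + (0.126)(0.005) = 0.06463
Right-hand sides:
  c_0 = sigma^2 (1 + theta_1 psi_1 + theta_2 psi_2) = 3 * (1 + (-0.121)(0.005) + (0.064)(0.06463)) = 3 * 1.003531 = 3.010594
  c_1 = sigma^2 (theta_1 + theta_2 psi_1) = 3 * (-0.121 + (0.064)(0.005)) = -0.36204
  c_2 = sigma^2 theta_2 = 3 * (0.064) = 0.192
Equations for k = 0 and k = 1 (AR order 1):
  gamma(0) = phi_1 gamma(1) + c_0
  gamma(1) = phi_1 gamma(0) + c_1
Substituting the second into the first: gamma(0) (1 - phi_1^2) = c_0 + phi_1 c_1, so
  gamma(0) = (c_0 + phi_1 c_1) / (1 - phi_1^2) = (3.010594 + (0.126)(-0.36204)) / (1 - (0.126)^2) = 2.964977 / 0.984124 = 3.012808.
Therefore gamma(0) = 3.0128 (to 4 decimal places).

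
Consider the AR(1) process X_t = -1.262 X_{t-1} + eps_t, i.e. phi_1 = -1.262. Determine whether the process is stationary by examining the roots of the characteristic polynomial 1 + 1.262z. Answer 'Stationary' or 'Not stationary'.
\text{Not stationary}

The AR(p) characteristic polynomial is P(z) = 1 + 1.262z.
Stationarity requires all roots to lie outside the unit circle, i.e. |z| > 1 for every root.
This is linear in z: 1 + (1.262) z = 0  =>  z = -1/(1.262) = -0.792393,  |z| = 0.792393.
Moduli of all roots: 0.7924.
All moduli strictly greater than 1? No.
Verdict: Not stationary.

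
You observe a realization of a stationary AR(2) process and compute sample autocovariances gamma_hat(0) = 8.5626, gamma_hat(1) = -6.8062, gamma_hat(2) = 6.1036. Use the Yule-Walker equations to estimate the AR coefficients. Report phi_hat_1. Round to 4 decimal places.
\hat\phi_{1} = -0.6200

The Yule-Walker equations for an AR(p) process read, in matrix form,
  Gamma_p phi = r_p,   with   (Gamma_p)_{ij} = gamma(|i - j|),
                       (r_p)_i = gamma(i),   i,j = 1..p.
Substitute the sample gammas (Toeplitz matrix and right-hand side of size 2):
  Gamma_p = [[8.5626, -6.8062], [-6.8062, 8.5626]]
  r_p     = [-6.8062, 6.1036]
Written out:
  8.5626 phi_1 - 6.8062 phi_2 = -6.8062
  -6.8062 phi_1 + 8.5626 phi_2 = 6.1036
Solve by Cramer's rule:
  det = gamma(0)^2 - gamma(1)^2 = (8.5626)^2 - (-6.8062)^2 = 73.31811876 - 46.32435844 = 26.99376032
  phi_hat_1 = [gamma(1) gamma(0) - gamma(1) gamma(2)] / det = [(-6.8062)(8.5626) - (-6.8062)(6.1036)] / 26.99376032 = -16.7364458 / 26.99376032 = -0.62
  phi_hat_2 = [gamma(0) gamma(2) - gamma(1)^2] / det = [(8.5626)(6.1036) - (-6.8062)^2] / 26.99376032 = 5.93832692 / 26.99376032 = 0.22
So phi_hat = [-0.6200, 0.2200].
Therefore phi_hat_1 = -0.6200.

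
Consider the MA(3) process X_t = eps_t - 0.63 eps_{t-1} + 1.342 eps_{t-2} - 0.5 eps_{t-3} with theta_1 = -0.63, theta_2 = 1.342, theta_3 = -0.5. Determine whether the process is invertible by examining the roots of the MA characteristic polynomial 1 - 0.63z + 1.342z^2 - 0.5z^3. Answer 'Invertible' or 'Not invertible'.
\text{Not invertible}

The MA(q) characteristic polynomial is P(z) = 1 - 0.63z + 1.342z^2 - 0.5z^3.
Invertibility requires all roots to lie outside the unit circle, i.e. |z| > 1 for every root.
Degree 3: look for a simple real root z0 first, then factor out (1 - z/z0) and solve the remaining quadratic.
Testing z0 = 2.5: P(2.5) = 1 + (-0.63)(2.5) + (1.342)(2.5)^2 + (-0.5)(2.5)^3
  = 1 + (-1.575) + (8.3875) + (-7.8125) = 0.  So z_0 = 2.5 is a root, |z_0| = 2.5.
Divide out the factor (1 - 0.4 z) = (1 - z/z0) (since 1/z0 = 0.4):
  P(z) = (1 - 0.4 z)(1 + (-0.23) z + (1.25) z^2)
  [check: z-coef -0.23 - (0.4) = -0.63; z^2-coef 1.25 - (0.4)(-0.23) = 1.342; z^3-coef -(0.4)(1.25) = -0.5.]
Remaining roots from the quadratic factor 1 + (-0.23) z + (1.25) z^2:
  Set 1 + (-0.23) z + (1.25) z^2 = 0, i.e. a z^2 + b z + c = 0 with a = 1.25, b = -0.23, c = 1.
  Discriminant D = b^2 - 4ac = (-0.23)^2 - 4*(1.25)*1 = 0.0529 - (5) = -4.9471.
  D < 0, so the roots are the complex-conjugate pair z = (-b +/- i sqrt(-D)) / (2a) = 0.092 +/- 0.8897i.
  For a conjugate pair |z|^2 = z * conj(z) = (product of roots) = c/a = 1/(1.25) = 0.8, so |z| = sqrt(0.8) = 0.8944 for both roots.
Moduli of all roots: 2.5000, 0.8944, 0.8944.
All moduli strictly greater than 1? No.
Verdict: Not invertible.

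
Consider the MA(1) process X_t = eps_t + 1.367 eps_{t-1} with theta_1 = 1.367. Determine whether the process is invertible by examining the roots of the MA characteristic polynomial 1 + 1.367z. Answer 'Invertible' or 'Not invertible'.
\text{Not invertible}

The MA(q) characteristic polynomial is P(z) = 1 + 1.367z.
Invertibility requires all roots to lie outside the unit circle, i.e. |z| > 1 for every root.
This is linear in z: 1 + (1.367) z = 0  =>  z = -1/(1.367) = -0.731529,  |z| = 0.731529.
Moduli of all roots: 0.7315.
All moduli strictly greater than 1? No.
Verdict: Not invertible.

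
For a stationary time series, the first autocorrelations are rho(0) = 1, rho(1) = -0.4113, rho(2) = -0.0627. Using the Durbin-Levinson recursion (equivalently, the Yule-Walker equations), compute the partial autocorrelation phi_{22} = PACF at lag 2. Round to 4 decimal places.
\phi_{22} = -0.2791

The PACF at lag k is phi_{kk}, the last component of the solution
to the Yule-Walker system G_k phi = r_k where
  (G_k)_{ij} = rho(|i - j|), (r_k)_i = rho(i), i,j = 1..k.
Equivalently, Durbin-Levinson gives phi_{kk} iteratively:
  phi_{11} = rho(1)
  phi_{kk} = [rho(k) - sum_{j=1..k-1} phi_{k-1,j} rho(k-j)]
            / [1 - sum_{j=1..k-1} phi_{k-1,j} rho(j)],
  phi_{k,j} = phi_{k-1,j} - phi_{kk} phi_{k-1,k-j},  j = 1..k-1.
Step k = 1:
  phi_11 = rho(1) = -0.4113.
Step k = 2:
  phi_22 = [rho(2) - phi_11 rho(1)] / [1 - phi_11 rho(1)] = [-0.0627 - (-0.4113)(-0.4113)] / [1 - (-0.4113)(-0.4113)]
         = -0.23186769 / 0.83083231 = -0.2791.
Therefore phi_{22} = -0.2791.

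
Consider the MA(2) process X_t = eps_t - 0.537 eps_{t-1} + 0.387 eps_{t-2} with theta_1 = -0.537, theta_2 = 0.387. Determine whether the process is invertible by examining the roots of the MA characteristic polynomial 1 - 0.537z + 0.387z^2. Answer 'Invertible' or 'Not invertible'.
\text{Invertible}

The MA(q) characteristic polynomial is P(z) = 1 - 0.537z + 0.387z^2.
Invertibility requires all roots to lie outside the unit circle, i.e. |z| > 1 for every root.
Set 1 + (-0.537) z + (0.387) z^2 = 0, i.e. a z^2 + b z + c = 0 with a = 0.387, b = -0.537, c = 1.
Discriminant D = b^2 - 4ac = (-0.537)^2 - 4*(0.387)*1 = 0.288369 - (1.548) = -1.259631.
D < 0, so the roots are the complex-conjugate pair z = (-b +/- i sqrt(-D)) / (2a) = 0.6938 +/- 1.45i.
For a conjugate pair |z|^2 = z * conj(z) = (product of roots) = c/a = 1/(0.387) = 2.583979, so |z| = sqrt(2.583979) = 1.6075 for both roots.
Moduli of all roots: 1.6075, 1.6075.
All moduli strictly greater than 1? Yes.
Verdict: Invertible.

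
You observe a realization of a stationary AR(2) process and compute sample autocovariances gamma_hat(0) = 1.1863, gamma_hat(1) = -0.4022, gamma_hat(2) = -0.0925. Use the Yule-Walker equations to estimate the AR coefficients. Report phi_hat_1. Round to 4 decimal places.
\hat\phi_{1} = -0.4129

The Yule-Walker equations for an AR(p) process read, in matrix form,
  Gamma_p phi = r_p,   with   (Gamma_p)_{ij} = gamma(|i - j|),
                       (r_p)_i = gamma(i),   i,j = 1..p.
Substitute the sample gammas (Toeplitz matrix and right-hand side of size 2):
  Gamma_p = [[1.1863, -0.4022], [-0.4022, 1.1863]]
  r_p     = [-0.4022, -0.0925]
Written out:
  1.1863 phi_1 - 0.4022 phi_2 = -0.4022
  -0.4022 phi_1 + 1.1863 phi_2 = -0.0925
Solve by Cramer's rule:
  det = gamma(0)^2 - gamma(1)^2 = (1.1863)^2 - (-0.4022)^2 = 1.40730769 - 0.16176484 = 1.24554285
  phi_hat_1 = [gamma(1) gamma(0) - gamma(1) gamma(2)] / det = [(-0.4022)(1.1863) - (-0.4022)(-0.0925)] / 1.24554285 = -0.51433336 / 1.24554285 = -0.4129
  phi_hat_2 = [gamma(0) gamma(2) - gamma(1)^2] / det = [(1.1863)(-0.0925) - (-0.4022)^2] / 1.24554285 = -0.27149759 / 1.24554285 = -0.218
So phi_hat = [-0.4129, -0.2180].
Therefore phi_hat_1 = -0.4129.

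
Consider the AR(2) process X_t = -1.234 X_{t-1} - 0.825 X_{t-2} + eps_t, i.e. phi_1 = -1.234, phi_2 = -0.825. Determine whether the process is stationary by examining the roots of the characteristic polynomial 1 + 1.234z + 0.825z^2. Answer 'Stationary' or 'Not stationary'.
\text{Stationary}

The AR(p) characteristic polynomial is P(z) = 1 + 1.234z + 0.825z^2.
Stationarity requires all roots to lie outside the unit circle, i.e. |z| > 1 for every root.
Set 1 + (1.234) z + (0.825) z^2 = 0, i.e. a z^2 + b z + c = 0 with a = 0.825, b = 1.234, c = 1.
Discriminant D = b^2 - 4ac = (1.234)^2 - 4*(0.825)*1 = 1.522756 - (3.3) = -1.777244.
D < 0, so the roots are the complex-conjugate pair z = (-b +/- i sqrt(-D)) / (2a) = -0.7479 +/- 0.808i.
For a conjugate pair |z|^2 = z * conj(z) = (product of roots) = c/a = 1/(0.825) = 1.212121, so |z| = sqrt(1.212121) = 1.101 for both roots.
Moduli of all roots: 1.1010, 1.1010.
All moduli strictly greater than 1? Yes.
Verdict: Stationary.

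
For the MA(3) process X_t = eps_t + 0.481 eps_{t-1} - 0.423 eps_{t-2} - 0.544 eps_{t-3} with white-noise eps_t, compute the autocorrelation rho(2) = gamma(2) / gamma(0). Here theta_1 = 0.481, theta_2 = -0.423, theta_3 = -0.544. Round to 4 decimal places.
\rho(2) = -0.4013

For an MA(q) process with theta_0 = 1, the autocovariance is
  gamma(k) = sigma^2 * sum_{i=0..q-k} theta_i * theta_{i+k},
and rho(k) = gamma(k) / gamma(0). Sigma^2 cancels.
  numerator   = (1)*(-0.423) + (0.481)*(-0.544) = -0.684664.
  denominator = (1)^2 + (0.481)^2 + (-0.423)^2 + (-0.544)^2 = 1.706226.
  rho(2) = -0.684664 / 1.706226 = -0.4013.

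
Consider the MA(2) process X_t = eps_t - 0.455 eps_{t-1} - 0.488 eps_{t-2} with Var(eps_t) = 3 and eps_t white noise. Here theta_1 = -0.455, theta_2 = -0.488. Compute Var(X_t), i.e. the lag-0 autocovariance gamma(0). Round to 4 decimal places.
\gamma(0) = 4.3355

For an MA(q) process X_t = eps_t + sum_i theta_i eps_{t-i} with
Var(eps_t) = sigma^2, the variance is
  gamma(0) = sigma^2 * (1 + sum_i theta_i^2).
  sum_i theta_i^2 = (-0.455)^2 + (-0.488)^2 = 0.207025 + 0.238144 = 0.445169.
  gamma(0) = 3 * (1 + 0.445169) = 3 * 1.445169 = 4.335507, which rounds to 4.3355.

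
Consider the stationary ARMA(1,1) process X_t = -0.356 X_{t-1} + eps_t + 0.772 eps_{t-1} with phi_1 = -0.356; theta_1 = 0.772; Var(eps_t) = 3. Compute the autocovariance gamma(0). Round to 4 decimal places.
\gamma(0) = 3.5945

Multiply the model equation by X_{t-k} and take expectations. With theta_0 = psi_0 = 1 and psi_j the MA(infinity) weights, this gives
  gamma(k) - sum_i phi_i gamma(k-i) = c_k,
  c_k = sigma^2 * sum_{j=k..q} theta_j psi_{j-k}   (c_k = 0 for k > q),
using gamma(-m) = gamma(m).
psi-weights needed (psi_j = theta_j + sum_i phi_i psi_{j-i}):
  psi_1 = theta_1 + phi_1 = 0.772 + (-0.356) = 0.416
Right-hand sides:
  c_0 = sigma^2 (1 + theta_1 psi_1) = 3 * (1 + (0.772)(0.416)) = 3 * 1.321152 = 3.963456
  c_1 = sigma^2 theta_1 = 3 * (0.772) = 2.316
  c_2 = 0
Equations for k = 0 and k = 1 (AR order 1):
  gamma(0) = phi_1 gamma(1) + c_0
  gamma(1) = phi_1 gamma(0) + c_1
Substituting the second into the first: gamma(0) (1 - phi_1^2) = c_0 + phi_1 c_1, so
  gamma(0) = (c_0 + phi_1 c_1) / (1 - phi_1^2) = (3.963456 + (-0.356)(2.316)) / (1 - (-0.356)^2) = 3.13896 / 0.873264 = 3.594514.
Therefore gamma(0) = 3.5945 (to 4 decimal places).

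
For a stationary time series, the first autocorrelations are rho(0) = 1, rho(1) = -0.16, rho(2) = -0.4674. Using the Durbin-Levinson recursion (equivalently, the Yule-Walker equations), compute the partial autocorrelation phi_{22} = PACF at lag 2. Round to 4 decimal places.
\phi_{22} = -0.5060

The PACF at lag k is phi_{kk}, the last component of the solution
to the Yule-Walker system G_k phi = r_k where
  (G_k)_{ij} = rho(|i - j|), (r_k)_i = rho(i), i,j = 1..k.
Equivalently, Durbin-Levinson gives phi_{kk} iteratively:
  phi_{11} = rho(1)
  phi_{kk} = [rho(k) - sum_{j=1..k-1} phi_{k-1,j} rho(k-j)]
            / [1 - sum_{j=1..k-1} phi_{k-1,j} rho(j)],
  phi_{k,j} = phi_{k-1,j} - phi_{kk} phi_{k-1,k-j},  j = 1..k-1.
Step k = 1:
  phi_11 = rho(1) = -0.16.
Step k = 2:
  phi_22 = [rho(2) - phi_11 rho(1)] / [1 - phi_11 rho(1)] = [-0.4674 - (-0.16)(-0.16)] / [1 - (-0.16)(-0.16)]
         = -0.493 / 0.9744 = -0.506.
Therefore phi_{22} = -0.5060.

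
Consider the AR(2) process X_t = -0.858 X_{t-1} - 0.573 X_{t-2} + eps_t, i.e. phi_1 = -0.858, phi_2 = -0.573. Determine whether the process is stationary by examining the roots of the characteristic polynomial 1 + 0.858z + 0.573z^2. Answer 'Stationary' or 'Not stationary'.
\text{Stationary}

The AR(p) characteristic polynomial is P(z) = 1 + 0.858z + 0.573z^2.
Stationarity requires all roots to lie outside the unit circle, i.e. |z| > 1 for every root.
Set 1 + (0.858) z + (0.573) z^2 = 0, i.e. a z^2 + b z + c = 0 with a = 0.573, b = 0.858, c = 1.
Discriminant D = b^2 - 4ac = (0.858)^2 - 4*(0.573)*1 = 0.736164 - (2.292) = -1.555836.
D < 0, so the roots are the complex-conjugate pair z = (-b +/- i sqrt(-D)) / (2a) = -0.7487 +/- 1.0884i.
For a conjugate pair |z|^2 = z * conj(z) = (product of roots) = c/a = 1/(0.573) = 1.745201, so |z| = sqrt(1.745201) = 1.3211 for both roots.
Moduli of all roots: 1.3211, 1.3211.
All moduli strictly greater than 1? Yes.
Verdict: Stationary.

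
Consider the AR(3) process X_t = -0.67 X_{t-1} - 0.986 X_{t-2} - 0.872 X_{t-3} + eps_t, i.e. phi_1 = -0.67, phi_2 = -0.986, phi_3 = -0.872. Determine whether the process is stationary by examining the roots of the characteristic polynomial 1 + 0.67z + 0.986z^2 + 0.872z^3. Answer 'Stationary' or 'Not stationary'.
\text{Not stationary}

The AR(p) characteristic polynomial is P(z) = 1 + 0.67z + 0.986z^2 + 0.872z^3.
Stationarity requires all roots to lie outside the unit circle, i.e. |z| > 1 for every root.
Degree 3: look for a simple real root z0 first, then factor out (1 - z/z0) and solve the remaining quadratic.
Testing z0 = -1.25: P(-1.25) = 1 + (0.67)(-1.25) + (0.986)(-1.25)^2 + (0.872)(-1.25)^3
  = 1 + (-0.8375) + (1.540625) + (-1.703125) = 0.  So z_0 = -1.25 is a root, |z_0| = 1.25.
Divide out the factor (1 + 0.8 z) = (1 - z/z0) (since 1/z0 = -0.8):
  P(z) = (1 + 0.8 z)(1 + (-0.13) z + (1.09) z^2)
  [check: z-coef -0.13 - (-0.8) = 0.67; z^2-coef 1.09 - (-0.8)(-0.13) = 0.986; z^3-coef -(-0.8)(1.09) = 0.872.]
Remaining roots from the quadratic factor 1 + (-0.13) z + (1.09) z^2:
  Set 1 + (-0.13) z + (1.09) z^2 = 0, i.e. a z^2 + b z + c = 0 with a = 1.09, b = -0.13, c = 1.
  Discriminant D = b^2 - 4ac = (-0.13)^2 - 4*(1.09)*1 = 0.0169 - (4.36) = -4.3431.
  D < 0, so the roots are the complex-conjugate pair z = (-b +/- i sqrt(-D)) / (2a) = 0.0596 +/- 0.956i.
  For a conjugate pair |z|^2 = z * conj(z) = (product of roots) = c/a = 1/(1.09) = 0.917431, so |z| = sqrt(0.917431) = 0.9578 for both roots.
Moduli of all roots: 1.2500, 0.9578, 0.9578.
All moduli strictly greater than 1? No.
Verdict: Not stationary.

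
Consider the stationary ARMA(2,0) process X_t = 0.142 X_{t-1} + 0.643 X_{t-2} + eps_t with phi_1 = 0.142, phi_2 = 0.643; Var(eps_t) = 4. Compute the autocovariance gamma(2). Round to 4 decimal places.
\gamma(2) = 5.6667

Multiply the model equation by X_{t-k} and take expectations. With theta_0 = psi_0 = 1 and psi_j the MA(infinity) weights, this gives
  gamma(k) - sum_i phi_i gamma(k-i) = c_k,
  c_k = sigma^2 * sum_{j=k..q} theta_j psi_{j-k}   (c_k = 0 for k > q),
using gamma(-m) = gamma(m).
Pure AR (q = 0): c_0 = sigma^2 = 4, c_k = 0 for k >= 1.
Equations for k = 0, 1, 2 (AR order 2, c_2 = 0):
  (E0) gamma(0) = phi_1 gamma(1) + phi_2 gamma(2) + c_0
  (E1) gamma(1) = phi_1 gamma(0) + phi_2 gamma(1) + c_1
  (E2) gamma(2) = phi_1 gamma(1) + phi_2 gamma(0)
From (E1): gamma(1) = A gamma(0) + B with
  A = phi_1 / (1 - phi_2) = 0.142 / 0.357 = 0.397759,   B = c_1 / (1 - phi_2) = 0 / 0.357 = 0.
Insert (E2) into (E0): gamma(0) (1 - phi_2^2) = phi_1 (1 + phi_2) gamma(1) + c_0.
  phi_1 (1 + phi_2) = (0.142)(1.643) = 0.233306,   1 - phi_2^2 = 0.586551.
Replace gamma(1) by A gamma(0) + B and collect gamma(0):
  gamma(0) [0.586551 - (0.233306)(0.397759)] = c_0 = 4
  gamma(0) * 0.493751 = 4
  gamma(0) = 4 / 0.493751 = 8.101243.
  gamma(1) = A gamma(0) = (0.397759)(8.101243) = 3.222343.
  gamma(2) = phi_1 gamma(1) + phi_2 gamma(0) = (0.142)(3.222343) + (0.643)(8.101243) = 5.666672.
Therefore gamma(2) = 5.6667 (to 4 decimal places).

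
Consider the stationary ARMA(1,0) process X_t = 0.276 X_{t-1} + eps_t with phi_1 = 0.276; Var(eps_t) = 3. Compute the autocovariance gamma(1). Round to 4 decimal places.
\gamma(1) = 0.8963

Multiply the model equation by X_{t-k} and take expectations. With theta_0 = psi_0 = 1 and psi_j the MA(infinity) weights, this gives
  gamma(k) - sum_i phi_i gamma(k-i) = c_k,
  c_k = sigma^2 * sum_{j=k..q} theta_j psi_{j-k}   (c_k = 0 for k > q),
using gamma(-m) = gamma(m).
Pure AR (q = 0): c_0 = sigma^2 = 3, c_k = 0 for k >= 1.
Equations for k = 0 and k = 1 (AR order 1):
  gamma(0) = phi_1 gamma(1) + c_0
  gamma(1) = phi_1 gamma(0) + c_1
Substituting the second into the first: gamma(0) (1 - phi_1^2) = c_0 + phi_1 c_1, so
  gamma(0) = c_0 / (1 - phi_1^2) = 3 / (1 - (0.276)^2) = 3 / 0.923824 = 3.247372.
  gamma(1) = phi_1 gamma(0) = (0.276)(3.247372) = 0.896275.
Therefore gamma(1) = 0.8963 (to 4 decimal places).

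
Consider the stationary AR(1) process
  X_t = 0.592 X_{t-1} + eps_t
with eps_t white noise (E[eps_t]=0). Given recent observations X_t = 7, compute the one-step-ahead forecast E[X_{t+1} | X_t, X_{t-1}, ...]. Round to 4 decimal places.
E[X_{t+1} \mid \mathcal F_t] = 4.1440

For an AR(p) model X_t = c + sum_i phi_i X_{t-i} + eps_t, the
one-step-ahead conditional mean is
  E[X_{t+1} | X_t, ...] = c + sum_i phi_i X_{t+1-i}.
Substitute known values:
  E[X_{t+1} | ...] = (0.592) * (7)
                   = 4.1440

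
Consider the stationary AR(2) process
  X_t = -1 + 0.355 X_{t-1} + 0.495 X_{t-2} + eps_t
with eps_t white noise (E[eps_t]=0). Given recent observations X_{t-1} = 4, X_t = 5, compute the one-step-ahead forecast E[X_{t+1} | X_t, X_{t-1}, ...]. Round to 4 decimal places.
E[X_{t+1} \mid \mathcal F_t] = 2.7550

For an AR(p) model X_t = c + sum_i phi_i X_{t-i} + eps_t, the
one-step-ahead conditional mean is
  E[X_{t+1} | X_t, ...] = c + sum_i phi_i X_{t+1-i}.
Substitute known values:
  E[X_{t+1} | ...] = -1 + (0.355) * (5) + (0.495) * (4)
                   = 2.7550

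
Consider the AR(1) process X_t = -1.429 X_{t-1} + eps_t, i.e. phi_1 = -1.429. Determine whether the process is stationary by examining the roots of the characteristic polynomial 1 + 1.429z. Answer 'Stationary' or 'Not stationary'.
\text{Not stationary}

The AR(p) characteristic polynomial is P(z) = 1 + 1.429z.
Stationarity requires all roots to lie outside the unit circle, i.e. |z| > 1 for every root.
This is linear in z: 1 + (1.429) z = 0  =>  z = -1/(1.429) = -0.69979,  |z| = 0.69979.
Moduli of all roots: 0.6998.
All moduli strictly greater than 1? No.
Verdict: Not stationary.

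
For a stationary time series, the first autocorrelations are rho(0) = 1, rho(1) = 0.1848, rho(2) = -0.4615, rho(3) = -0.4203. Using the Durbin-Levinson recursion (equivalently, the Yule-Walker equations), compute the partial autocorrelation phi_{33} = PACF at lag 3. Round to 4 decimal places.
\phi_{33} = -0.2761

The PACF at lag k is phi_{kk}, the last component of the solution
to the Yule-Walker system G_k phi = r_k where
  (G_k)_{ij} = rho(|i - j|), (r_k)_i = rho(i), i,j = 1..k.
Equivalently, Durbin-Levinson gives phi_{kk} iteratively:
  phi_{11} = rho(1)
  phi_{kk} = [rho(k) - sum_{j=1..k-1} phi_{k-1,j} rho(k-j)]
            / [1 - sum_{j=1..k-1} phi_{k-1,j} rho(j)],
  phi_{k,j} = phi_{k-1,j} - phi_{kk} phi_{k-1,k-j},  j = 1..k-1.
Step k = 1:
  phi_11 = rho(1) = 0.1848.
Step k = 2:
  phi_22 = [rho(2) - phi_11 rho(1)] / [1 - phi_11 rho(1)] = [-0.4615 - (0.1848)(0.1848)] / [1 - (0.1848)(0.1848)]
         = -0.49565104 / 0.96584896 = -0.513177.
  Update: phi_21 = phi_11 - phi_22 phi_11 = 0.1848 - (-0.513177)(0.1848) = 0.279635.
Step k = 3:
  phi_33 = [rho(3) - phi_21 rho(2) - phi_22 rho(1)] / [1 - phi_21 rho(1) - phi_22 rho(2)]
    numerator   = -0.4203 - (0.279635)(-0.4615) - (-0.513177)(0.1848) = -0.19641341
    denominator = 1 - (0.279635)(0.1848) - (-0.513177)(-0.4615) = 0.71149247
  phi_33 = -0.19641341 / 0.71149247 = -0.2761.
Therefore phi_{33} = -0.2761.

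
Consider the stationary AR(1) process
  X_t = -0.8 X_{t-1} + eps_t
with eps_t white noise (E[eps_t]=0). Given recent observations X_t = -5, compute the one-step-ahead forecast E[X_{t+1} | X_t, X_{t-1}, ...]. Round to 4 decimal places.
E[X_{t+1} \mid \mathcal F_t] = 4.0000

For an AR(p) model X_t = c + sum_i phi_i X_{t-i} + eps_t, the
one-step-ahead conditional mean is
  E[X_{t+1} | X_t, ...] = c + sum_i phi_i X_{t+1-i}.
Substitute known values:
  E[X_{t+1} | ...] = (-0.8) * (-5)
                   = 4.0000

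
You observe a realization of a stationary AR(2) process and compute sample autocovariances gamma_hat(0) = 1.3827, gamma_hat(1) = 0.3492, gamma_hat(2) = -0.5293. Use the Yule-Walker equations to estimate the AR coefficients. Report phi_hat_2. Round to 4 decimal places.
\hat\phi_{2} = -0.4770

The Yule-Walker equations for an AR(p) process read, in matrix form,
  Gamma_p phi = r_p,   with   (Gamma_p)_{ij} = gamma(|i - j|),
                       (r_p)_i = gamma(i),   i,j = 1..p.
Substitute the sample gammas (Toeplitz matrix and right-hand side of size 2):
  Gamma_p = [[1.3827, 0.3492], [0.3492, 1.3827]]
  r_p     = [0.3492, -0.5293]
Written out:
  1.3827 phi_1 + 0.3492 phi_2 = 0.3492
  0.3492 phi_1 + 1.3827 phi_2 = -0.5293
Solve by Cramer's rule:
  det = gamma(0)^2 - gamma(1)^2 = (1.3827)^2 - (0.3492)^2 = 1.91185929 - 0.12194064 = 1.78991865
  phi_hat_1 = [gamma(1) gamma(0) - gamma(1) gamma(2)] / det = [(0.3492)(1.3827) - (0.3492)(-0.5293)] / 1.78991865 = 0.6676704 / 1.78991865 = 0.373
  phi_hat_2 = [gamma(0) gamma(2) - gamma(1)^2] / det = [(1.3827)(-0.5293) - (0.3492)^2] / 1.78991865 = -0.85380375 / 1.78991865 = -0.477
So phi_hat = [0.3730, -0.4770].
Therefore phi_hat_2 = -0.4770.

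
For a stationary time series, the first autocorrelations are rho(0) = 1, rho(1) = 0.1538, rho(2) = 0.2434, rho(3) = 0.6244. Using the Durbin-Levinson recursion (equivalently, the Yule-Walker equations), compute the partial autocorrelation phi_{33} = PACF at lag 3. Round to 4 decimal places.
\phi_{33} = 0.6050

The PACF at lag k is phi_{kk}, the last component of the solution
to the Yule-Walker system G_k phi = r_k where
  (G_k)_{ij} = rho(|i - j|), (r_k)_i = rho(i), i,j = 1..k.
Equivalently, Durbin-Levinson gives phi_{kk} iteratively:
  phi_{11} = rho(1)
  phi_{kk} = [rho(k) - sum_{j=1..k-1} phi_{k-1,j} rho(k-j)]
            / [1 - sum_{j=1..k-1} phi_{k-1,j} rho(j)],
  phi_{k,j} = phi_{k-1,j} - phi_{kk} phi_{k-1,k-j},  j = 1..k-1.
Step k = 1:
  phi_11 = rho(1) = 0.1538.
Step k = 2:
  phi_22 = [rho(2) - phi_11 rho(1)] / [1 - phi_11 rho(1)] = [0.2434 - (0.1538)(0.1538)] / [1 - (0.1538)(0.1538)]
         = 0.21974556 / 0.97634556 = 0.225069.
  Update: phi_21 = phi_11 - phi_22 phi_11 = 0.1538 - (0.225069)(0.1538) = 0.119184.
Step k = 3:
  phi_33 = [rho(3) - phi_21 rho(2) - phi_22 rho(1)] / [1 - phi_21 rho(1) - phi_22 rho(2)]
    numerator   = 0.6244 - (0.119184)(0.2434) - (0.225069)(0.1538) = 0.56077486
    denominator = 1 - (0.119184)(0.1538) - (0.225069)(0.2434) = 0.92688755
  phi_33 = 0.56077486 / 0.92688755 = 0.605.
Therefore phi_{33} = 0.6050.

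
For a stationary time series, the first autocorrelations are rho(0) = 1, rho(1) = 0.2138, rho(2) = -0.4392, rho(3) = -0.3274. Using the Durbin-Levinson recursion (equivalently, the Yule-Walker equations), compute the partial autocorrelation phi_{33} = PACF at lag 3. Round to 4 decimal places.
\phi_{33} = -0.1090

The PACF at lag k is phi_{kk}, the last component of the solution
to the Yule-Walker system G_k phi = r_k where
  (G_k)_{ij} = rho(|i - j|), (r_k)_i = rho(i), i,j = 1..k.
Equivalently, Durbin-Levinson gives phi_{kk} iteratively:
  phi_{11} = rho(1)
  phi_{kk} = [rho(k) - sum_{j=1..k-1} phi_{k-1,j} rho(k-j)]
            / [1 - sum_{j=1..k-1} phi_{k-1,j} rho(j)],
  phi_{k,j} = phi_{k-1,j} - phi_{kk} phi_{k-1,k-j},  j = 1..k-1.
Step k = 1:
  phi_11 = rho(1) = 0.2138.
Step k = 2:
  phi_22 = [rho(2) - phi_11 rho(1)] / [1 - phi_11 rho(1)] = [-0.4392 - (0.2138)(0.2138)] / [1 - (0.2138)(0.2138)]
         = -0.48491044 / 0.95428956 = -0.508138.
  Update: phi_21 = phi_11 - phi_22 phi_11 = 0.2138 - (-0.508138)(0.2138) = 0.32244.
Step k = 3:
  phi_33 = [rho(3) - phi_21 rho(2) - phi_22 rho(1)] / [1 - phi_21 rho(1) - phi_22 rho(2)]
    numerator   = -0.3274 - (0.32244)(-0.4392) - (-0.508138)(0.2138) = -0.0771446
    denominator = 1 - (0.32244)(0.2138) - (-0.508138)(-0.4392) = 0.70788832
  phi_33 = -0.0771446 / 0.70788832 = -0.109.
Therefore phi_{33} = -0.1090.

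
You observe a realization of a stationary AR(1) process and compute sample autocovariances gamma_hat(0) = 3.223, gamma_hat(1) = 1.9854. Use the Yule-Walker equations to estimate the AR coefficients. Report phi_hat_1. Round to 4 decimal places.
\hat\phi_{1} = 0.6160

The Yule-Walker equations for an AR(p) process read, in matrix form,
  Gamma_p phi = r_p,   with   (Gamma_p)_{ij} = gamma(|i - j|),
                       (r_p)_i = gamma(i),   i,j = 1..p.
Substitute the sample gammas (Toeplitz matrix and right-hand side of size 1):
  Gamma_p = [[3.223]]
  r_p     = [1.9854]
With p = 1 this is the single equation gamma(0) phi_1 = gamma(1):
  phi_hat_1 = gamma(1) / gamma(0) = 1.9854 / 3.223 = 0.6160.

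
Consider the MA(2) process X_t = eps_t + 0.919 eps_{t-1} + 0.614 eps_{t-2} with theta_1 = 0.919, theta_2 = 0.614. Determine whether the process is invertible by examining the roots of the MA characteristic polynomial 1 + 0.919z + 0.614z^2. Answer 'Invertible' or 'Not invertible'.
\text{Invertible}

The MA(q) characteristic polynomial is P(z) = 1 + 0.919z + 0.614z^2.
Invertibility requires all roots to lie outside the unit circle, i.e. |z| > 1 for every root.
Set 1 + (0.919) z + (0.614) z^2 = 0, i.e. a z^2 + b z + c = 0 with a = 0.614, b = 0.919, c = 1.
Discriminant D = b^2 - 4ac = (0.919)^2 - 4*(0.614)*1 = 0.844561 - (2.456) = -1.611439.
D < 0, so the roots are the complex-conjugate pair z = (-b +/- i sqrt(-D)) / (2a) = -0.7484 +/- 1.0337i.
For a conjugate pair |z|^2 = z * conj(z) = (product of roots) = c/a = 1/(0.614) = 1.628664, so |z| = sqrt(1.628664) = 1.2762 for both roots.
Moduli of all roots: 1.2762, 1.2762.
All moduli strictly greater than 1? Yes.
Verdict: Invertible.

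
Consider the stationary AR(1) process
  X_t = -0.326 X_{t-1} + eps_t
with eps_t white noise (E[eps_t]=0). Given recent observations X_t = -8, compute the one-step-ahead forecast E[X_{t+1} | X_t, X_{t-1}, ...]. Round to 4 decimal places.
E[X_{t+1} \mid \mathcal F_t] = 2.6080

For an AR(p) model X_t = c + sum_i phi_i X_{t-i} + eps_t, the
one-step-ahead conditional mean is
  E[X_{t+1} | X_t, ...] = c + sum_i phi_i X_{t+1-i}.
Substitute known values:
  E[X_{t+1} | ...] = (-0.326) * (-8)
                   = 2.6080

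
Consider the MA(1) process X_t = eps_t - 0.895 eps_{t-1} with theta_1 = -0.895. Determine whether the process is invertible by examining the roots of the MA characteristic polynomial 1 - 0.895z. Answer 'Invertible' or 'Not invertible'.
\text{Invertible}

The MA(q) characteristic polynomial is P(z) = 1 - 0.895z.
Invertibility requires all roots to lie outside the unit circle, i.e. |z| > 1 for every root.
This is linear in z: 1 + (-0.895) z = 0  =>  z = -1/(-0.895) = 1.117318,  |z| = 1.117318.
Moduli of all roots: 1.1173.
All moduli strictly greater than 1? Yes.
Verdict: Invertible.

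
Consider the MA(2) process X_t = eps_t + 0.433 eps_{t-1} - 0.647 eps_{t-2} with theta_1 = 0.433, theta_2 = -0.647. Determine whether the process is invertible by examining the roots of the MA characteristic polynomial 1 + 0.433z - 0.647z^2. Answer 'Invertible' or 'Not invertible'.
\text{Not invertible}

The MA(q) characteristic polynomial is P(z) = 1 + 0.433z - 0.647z^2.
Invertibility requires all roots to lie outside the unit circle, i.e. |z| > 1 for every root.
Set 1 + (0.433) z + (-0.647) z^2 = 0, i.e. a z^2 + b z + c = 0 with a = -0.647, b = 0.433, c = 1.
Discriminant D = b^2 - 4ac = (0.433)^2 - 4*(-0.647)*1 = 0.187489 - (-2.588) = 2.775489.
D >= 0, so the roots are real: z = (-b +/- sqrt(D)) / (2a) = (-0.433 +/- 1.66598) / (-1.294).
  z_1 = (-0.433 + 1.66598) / (-1.294) = -0.9528,   |z_1| = 0.9528.
  z_2 = (-0.433 - 1.66598) / (-1.294) = 1.6221,   |z_2| = 1.6221.
Moduli of all roots: 0.9528, 1.6221.
All moduli strictly greater than 1? No.
Verdict: Not invertible.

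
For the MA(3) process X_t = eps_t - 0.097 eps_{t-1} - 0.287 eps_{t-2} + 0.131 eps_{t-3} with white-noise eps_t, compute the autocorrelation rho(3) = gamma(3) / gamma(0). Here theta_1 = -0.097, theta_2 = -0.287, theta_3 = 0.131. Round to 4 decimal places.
\rho(3) = 0.1181

For an MA(q) process with theta_0 = 1, the autocovariance is
  gamma(k) = sigma^2 * sum_{i=0..q-k} theta_i * theta_{i+k},
and rho(k) = gamma(k) / gamma(0). Sigma^2 cancels.
  numerator   = (1)*(0.131) = 0.131.
  denominator = (1)^2 + (-0.097)^2 + (-0.287)^2 + (0.131)^2 = 1.108939.
  rho(3) = 0.131 / 1.108939 = 0.1181.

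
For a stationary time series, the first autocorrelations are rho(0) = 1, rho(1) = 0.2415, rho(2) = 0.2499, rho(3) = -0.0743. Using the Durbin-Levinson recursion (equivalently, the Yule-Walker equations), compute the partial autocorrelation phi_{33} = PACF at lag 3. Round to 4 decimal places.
\phi_{33} = -0.1900

The PACF at lag k is phi_{kk}, the last component of the solution
to the Yule-Walker system G_k phi = r_k where
  (G_k)_{ij} = rho(|i - j|), (r_k)_i = rho(i), i,j = 1..k.
Equivalently, Durbin-Levinson gives phi_{kk} iteratively:
  phi_{11} = rho(1)
  phi_{kk} = [rho(k) - sum_{j=1..k-1} phi_{k-1,j} rho(k-j)]
            / [1 - sum_{j=1..k-1} phi_{k-1,j} rho(j)],
  phi_{k,j} = phi_{k-1,j} - phi_{kk} phi_{k-1,k-j},  j = 1..k-1.
Step k = 1:
  phi_11 = rho(1) = 0.2415.
Step k = 2:
  phi_22 = [rho(2) - phi_11 rho(1)] / [1 - phi_11 rho(1)] = [0.2499 - (0.2415)(0.2415)] / [1 - (0.2415)(0.2415)]
         = 0.19157775 / 0.94167775 = 0.203443.
  Update: phi_21 = phi_11 - phi_22 phi_11 = 0.2415 - (0.203443)(0.2415) = 0.192369.
Step k = 3:
  phi_33 = [rho(3) - phi_21 rho(2) - phi_22 rho(1)] / [1 - phi_21 rho(1) - phi_22 rho(2)]
    numerator   = -0.0743 - (0.192369)(0.2499) - (0.203443)(0.2415) = -0.17150438
    denominator = 1 - (0.192369)(0.2415) - (0.203443)(0.2499) = 0.9027026
  phi_33 = -0.17150438 / 0.9027026 = -0.19.
Therefore phi_{33} = -0.1900.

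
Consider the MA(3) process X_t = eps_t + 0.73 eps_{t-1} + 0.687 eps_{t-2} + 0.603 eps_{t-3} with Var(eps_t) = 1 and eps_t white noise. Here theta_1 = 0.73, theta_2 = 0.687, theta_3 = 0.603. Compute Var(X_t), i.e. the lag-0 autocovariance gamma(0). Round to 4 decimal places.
\gamma(0) = 2.3685

For an MA(q) process X_t = eps_t + sum_i theta_i eps_{t-i} with
Var(eps_t) = sigma^2, the variance is
  gamma(0) = sigma^2 * (1 + sum_i theta_i^2).
  sum_i theta_i^2 = (0.73)^2 + (0.687)^2 + (0.603)^2 = 0.5329 + 0.471969 + 0.363609 = 1.368478.
  gamma(0) = 1 * (1 + 1.368478) = 1 * 2.368478 = 2.368478, which rounds to 2.3685.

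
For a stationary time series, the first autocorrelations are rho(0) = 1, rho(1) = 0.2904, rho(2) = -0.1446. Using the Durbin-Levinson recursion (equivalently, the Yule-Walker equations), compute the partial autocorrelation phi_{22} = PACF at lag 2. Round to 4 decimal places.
\phi_{22} = -0.2500

The PACF at lag k is phi_{kk}, the last component of the solution
to the Yule-Walker system G_k phi = r_k where
  (G_k)_{ij} = rho(|i - j|), (r_k)_i = rho(i), i,j = 1..k.
Equivalently, Durbin-Levinson gives phi_{kk} iteratively:
  phi_{11} = rho(1)
  phi_{kk} = [rho(k) - sum_{j=1..k-1} phi_{k-1,j} rho(k-j)]
            / [1 - sum_{j=1..k-1} phi_{k-1,j} rho(j)],
  phi_{k,j} = phi_{k-1,j} - phi_{kk} phi_{k-1,k-j},  j = 1..k-1.
Step k = 1:
  phi_11 = rho(1) = 0.2904.
Step k = 2:
  phi_22 = [rho(2) - phi_11 rho(1)] / [1 - phi_11 rho(1)] = [-0.1446 - (0.2904)(0.2904)] / [1 - (0.2904)(0.2904)]
         = -0.22893216 / 0.91566784 = -0.25.
Therefore phi_{22} = -0.2500.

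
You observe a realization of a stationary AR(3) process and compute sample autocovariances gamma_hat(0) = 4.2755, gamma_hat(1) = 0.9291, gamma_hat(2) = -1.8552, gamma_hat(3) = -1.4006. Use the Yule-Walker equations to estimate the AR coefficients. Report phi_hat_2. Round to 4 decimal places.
\hat\phi_{2} = -0.4700

The Yule-Walker equations for an AR(p) process read, in matrix form,
  Gamma_p phi = r_p,   with   (Gamma_p)_{ij} = gamma(|i - j|),
                       (r_p)_i = gamma(i),   i,j = 1..p.
Substitute the sample gammas (Toeplitz matrix and right-hand side of size 3):
  Gamma_p = [[4.2755, 0.9291, -1.8552], [0.9291, 4.2755, 0.9291], [-1.8552, 0.9291, 4.2755]]
  r_p     = [0.9291, -1.8552, -1.4006]
Written out (R1..R3):
  (R1) 4.2755 phi_1 + 0.9291 phi_2 - 1.8552 phi_3 = 0.9291
  (R2) 0.9291 phi_1 + 4.2755 phi_2 + 0.9291 phi_3 = -1.8552
  (R3) -1.8552 phi_1 + 0.9291 phi_2 + 4.2755 phi_3 = -1.4006
Gaussian elimination:
  R2 <- R2 - (0.9291/4.2755) R1 = R2 - (0.217308) R1:  4.073599 phi_2 + 1.33225 phi_3 = -2.057101
  R3 <- R3 - (-1.8552/4.2755) R1 = R3 - (-0.433914) R1:  1.33225 phi_2 + 3.470502 phi_3 = -0.99745
  R3 <- R3 - (1.33225/4.073599) R2 = R3 - (0.327045) R2:  3.034797 phi_3 = -0.324686
Back-substitution:
  phi_hat_3 = -0.324686 / 3.034797 = -0.106988
  phi_hat_2 = (-2.057101 - (1.33225)(-0.106988)) / 4.073599 = -0.469994
  phi_hat_1 = (0.9291 - (0.9291)(-0.469994) - (-1.8552)(-0.106988)) / 4.2755 = 0.273018
So phi_hat = [0.2730, -0.4700, -0.1070].
Therefore phi_hat_2 = -0.4700.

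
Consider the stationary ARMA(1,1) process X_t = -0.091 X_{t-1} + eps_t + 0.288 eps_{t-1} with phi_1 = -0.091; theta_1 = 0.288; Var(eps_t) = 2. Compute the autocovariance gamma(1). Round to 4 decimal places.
\gamma(1) = 0.3869

Multiply the model equation by X_{t-k} and take expectations. With theta_0 = psi_0 = 1 and psi_j the MA(infinity) weights, this gives
  gamma(k) - sum_i phi_i gamma(k-i) = c_k,
  c_k = sigma^2 * sum_{j=k..q} theta_j psi_{j-k}   (c_k = 0 for k > q),
using gamma(-m) = gamma(m).
psi-weights needed (psi_j = theta_j + sum_i phi_i psi_{j-i}):
  psi_1 = theta_1 + phi_1 = 0.288 + (-0.091) = 0.197
Right-hand sides:
  c_0 = sigma^2 (1 + theta_1 psi_1) = 2 * (1 + (0.288)(0.197)) = 2 * 1.056736 = 2.113472
  c_1 = sigma^2 theta_1 = 2 * (0.288) = 0.576
  c_2 = 0
Equations for k = 0 and k = 1 (AR order 1):
  gamma(0) = phi_1 gamma(1) + c_0
  gamma(1) = phi_1 gamma(0) + c_1
Substituting the second into the first: gamma(0) (1 - phi_1^2) = c_0 + phi_1 c_1, so
  gamma(0) = (c_0 + phi_1 c_1) / (1 - phi_1^2) = (2.113472 + (-0.091)(0.576)) / (1 - (-0.091)^2) = 2.061056 / 0.991719 = 2.078266.
  gamma(1) = phi_1 gamma(0) + c_1 = (-0.091)(2.078266) + (0.576) = 0.386878.
Therefore gamma(1) = 0.3869 (to 4 decimal places).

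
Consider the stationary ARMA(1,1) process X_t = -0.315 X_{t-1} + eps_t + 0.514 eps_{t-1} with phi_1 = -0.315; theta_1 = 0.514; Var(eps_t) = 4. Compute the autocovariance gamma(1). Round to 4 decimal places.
\gamma(1) = 0.7406

Multiply the model equation by X_{t-k} and take expectations. With theta_0 = psi_0 = 1 and psi_j the MA(infinity) weights, this gives
  gamma(k) - sum_i phi_i gamma(k-i) = c_k,
  c_k = sigma^2 * sum_{j=k..q} theta_j psi_{j-k}   (c_k = 0 for k > q),
using gamma(-m) = gamma(m).
psi-weights needed (psi_j = theta_j + sum_i phi_i psi_{j-i}):
  psi_1 = theta_1 + phi_1 = 0.514 + (-0.315) = 0.199
Right-hand sides:
  c_0 = sigma^2 (1 + theta_1 psi_1) = 4 * (1 + (0.514)(0.199)) = 4 * 1.102286 = 4.409144
  c_1 = sigma^2 theta_1 = 4 * (0.514) = 2.056
  c_2 = 0
Equations for k = 0 and k = 1 (AR order 1):
  gamma(0) = phi_1 gamma(1) + c_0
  gamma(1) = phi_1 gamma(0) + c_1
Substituting the second into the first: gamma(0) (1 - phi_1^2) = c_0 + phi_1 c_1, so
  gamma(0) = (c_0 + phi_1 c_1) / (1 - phi_1^2) = (4.409144 + (-0.315)(2.056)) / (1 - (-0.315)^2) = 3.761504 / 0.900775 = 4.175853.
  gamma(1) = phi_1 gamma(0) + c_1 = (-0.315)(4.175853) + (2.056) = 0.740606.
Therefore gamma(1) = 0.7406 (to 4 decimal places).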